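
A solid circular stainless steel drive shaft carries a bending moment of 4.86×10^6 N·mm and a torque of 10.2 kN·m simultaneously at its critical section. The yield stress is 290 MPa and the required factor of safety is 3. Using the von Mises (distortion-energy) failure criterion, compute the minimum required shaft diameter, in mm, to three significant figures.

σ_allow = σ_y/n = 290/3 = 96.67 MPa.
For a solid shaft σ_b = 32M/(πd³) and τ = 16T/(πd³), so the von Mises stress is σ' = (16/πd³)·√(4M²+3T²).
√(4M²+3T²) = √(4×(4.860×10^6)² + 3×(1.020×10^7)²) = 2.016×10^7 N·mm.
d³ = 16×2.016×10^7/(π×96.67) = 1.062×10^6 mm³.
d = 102.0 mm.

d = 102 mm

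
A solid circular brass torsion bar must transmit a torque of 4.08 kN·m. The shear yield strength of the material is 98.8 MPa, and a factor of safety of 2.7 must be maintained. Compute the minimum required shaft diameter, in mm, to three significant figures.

Allowable shear stress τ_allow = 98.8/2.7 = 36.59 MPa.
For a solid shaft τ = 16T/(πd³), so d³ = 16T/(π τ_allow) = 16×4080000/(π×36.59) = 567900 mm³.
d = (567900)^(1/3) = 82.81 mm.

d = 82.8 mm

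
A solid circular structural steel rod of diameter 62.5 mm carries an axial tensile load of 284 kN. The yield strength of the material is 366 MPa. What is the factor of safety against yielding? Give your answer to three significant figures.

A = πd²/4 = 3068 mm².
σ = F/A = 284000/3068 = 92.57 MPa.
n = 366/92.57 = 3.954.

n = 3.95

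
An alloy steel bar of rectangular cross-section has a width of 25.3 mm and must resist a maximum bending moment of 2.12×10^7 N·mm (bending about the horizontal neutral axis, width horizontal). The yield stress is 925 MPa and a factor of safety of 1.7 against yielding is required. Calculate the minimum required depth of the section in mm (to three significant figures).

σ_allow = 925/1.7 = 544.1 MPa.
For a rectangular section σ = 6M/(bh²), so h² = 6M/(b σ_allow) = 6×2.1200×10^7/(25.3×544.1) = 9240 mm².
h = 96.13 mm.

h = 96.1 mm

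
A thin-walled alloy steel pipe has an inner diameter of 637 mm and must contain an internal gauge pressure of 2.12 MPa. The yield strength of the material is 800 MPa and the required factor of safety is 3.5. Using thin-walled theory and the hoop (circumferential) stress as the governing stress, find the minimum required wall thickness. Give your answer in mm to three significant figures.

t = 2.95 mm

σ_allow = 800/3.5 = 228.6 MPa.
Hoop stress σ_h = pD/(2t), so t = pD/(2σ_allow) = 2.12×637/(2×228.6) = 2.954 mm.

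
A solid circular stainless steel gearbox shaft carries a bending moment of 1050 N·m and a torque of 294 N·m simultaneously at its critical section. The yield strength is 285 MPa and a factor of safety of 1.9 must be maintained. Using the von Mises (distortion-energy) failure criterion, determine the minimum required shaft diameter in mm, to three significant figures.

σ_allow = σ_y/n = 285/1.9 = 150.0 MPa.
For a solid shaft σ_b = 32M/(πd³) and τ = 16T/(πd³), so the von Mises stress is σ' = (16/πd³)·√(4M²+3T²).
√(4M²+3T²) = √(4×(1.050×10^6)² + 3×(294000)²) = 2.161×10^6 N·mm.
d³ = 16×2.161×10^6/(π×150.0) = 73370 mm³.
d = 41.86 mm.

d = 41.9 mm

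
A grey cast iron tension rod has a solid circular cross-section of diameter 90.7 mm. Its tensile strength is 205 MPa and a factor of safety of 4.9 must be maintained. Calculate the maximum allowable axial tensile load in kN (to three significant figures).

σ_allow = 205/4.9 = 41.84 MPa.
A = πd²/4 = π×90.7²/4 = 6461 mm².
F_allow = σ_allow × A = 41.84×6461 = 270300 N.

F_allow = 270 kN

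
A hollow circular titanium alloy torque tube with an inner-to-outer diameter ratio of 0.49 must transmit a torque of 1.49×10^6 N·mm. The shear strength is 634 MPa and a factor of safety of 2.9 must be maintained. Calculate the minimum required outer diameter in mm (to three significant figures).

d_o = 33.3 mm

τ_allow = 634/2.9 = 218.6 MPa.
For a hollow shaft τ = 16T/[πd_o³(1−k⁴)] with k = 0.49, so 1−k⁴ = 0.9424.
d_o³ = 16T/[π τ_allow (1−k⁴)] = 16×1490000/(π×218.6×0.9424) = 36830 mm³.
d_o = 33.27 mm.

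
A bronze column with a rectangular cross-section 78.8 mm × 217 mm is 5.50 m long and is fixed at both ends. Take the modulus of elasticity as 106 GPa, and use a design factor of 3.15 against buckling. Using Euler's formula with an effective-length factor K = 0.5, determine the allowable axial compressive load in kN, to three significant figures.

P_allow = 389 kN

Buckling occurs about the weak axis: I_min = h·b³/12 = 217×78.8³/12 = 8.848×10^6 mm⁴ (b = 78.8 mm is the smaller dimension).
Effective length L_e = KL = 0.5×5.50 m = 2750 mm.
Euler critical load P_cr = π²EI/L_e² = π²×106000×8.848×10^6/2750² = 1.224×10^6 N.
P_allow = P_cr/n = 1.224×10^6/3.15 = 388600 N.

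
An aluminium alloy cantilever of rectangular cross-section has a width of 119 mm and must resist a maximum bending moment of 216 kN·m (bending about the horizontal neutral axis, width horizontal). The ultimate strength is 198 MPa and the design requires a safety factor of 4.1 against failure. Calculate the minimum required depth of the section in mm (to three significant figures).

h = 475 mm

σ_allow = 198/4.1 = 48.29 MPa.
For a rectangular section σ = 6M/(bh²), so h² = 6M/(b σ_allow) = 6×2.1600×10^8/(119×48.29) = 225500 mm².
h = 474.9 mm.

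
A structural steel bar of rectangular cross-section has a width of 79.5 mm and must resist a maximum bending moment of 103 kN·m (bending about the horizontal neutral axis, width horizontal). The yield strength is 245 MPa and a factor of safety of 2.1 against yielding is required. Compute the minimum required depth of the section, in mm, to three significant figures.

σ_allow = 245/2.1 = 116.7 MPa.
For a rectangular section σ = 6M/(bh²), so h² = 6M/(b σ_allow) = 6×1.0300×10^8/(79.5×116.7) = 66630 mm².
h = 258.1 mm.

h = 258 mm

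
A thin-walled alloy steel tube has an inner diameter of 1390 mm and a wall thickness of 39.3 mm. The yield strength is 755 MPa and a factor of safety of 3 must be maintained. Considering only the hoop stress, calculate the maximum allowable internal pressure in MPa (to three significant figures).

σ_allow = 755/3 = 251.7 MPa.
σ_h = pD/(2t) → p_allow = 2σ_allow t/D = 2×251.7×39.3/1390 = 14.23 MPa.

p_allow = 14.2 MPa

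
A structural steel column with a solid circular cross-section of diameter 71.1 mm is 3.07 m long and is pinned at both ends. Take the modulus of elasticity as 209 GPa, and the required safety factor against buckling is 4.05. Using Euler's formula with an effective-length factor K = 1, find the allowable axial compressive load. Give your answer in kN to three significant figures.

P_allow = 67.8 kN

I = πd⁴/64 = π×71.1⁴/64 = 1.254×10^6 mm⁴.
Effective length L_e = KL = 1×3.07 m = 3070 mm.
Euler critical load P_cr = π²EI/L_e² = π²×209000×1.254×10^6/3070² = 274500 N.
P_allow = P_cr/n = 274500/4.05 = 67790 N.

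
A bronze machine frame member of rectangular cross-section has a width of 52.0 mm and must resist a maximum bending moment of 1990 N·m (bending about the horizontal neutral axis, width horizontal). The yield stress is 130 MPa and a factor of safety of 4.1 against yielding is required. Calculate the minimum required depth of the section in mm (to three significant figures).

h = 85.1 mm

σ_allow = 130/4.1 = 31.71 MPa.
For a rectangular section σ = 6M/(bh²), so h² = 6M/(b σ_allow) = 6×1990000/(52.0×31.71) = 7242 mm².
h = 85.10 mm.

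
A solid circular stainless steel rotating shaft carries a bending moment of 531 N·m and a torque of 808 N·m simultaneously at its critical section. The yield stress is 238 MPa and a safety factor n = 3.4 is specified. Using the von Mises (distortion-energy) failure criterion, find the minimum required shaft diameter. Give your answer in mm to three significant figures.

σ_allow = σ_y/n = 238/3.4 = 70.00 MPa.
For a solid shaft σ_b = 32M/(πd³) and τ = 16T/(πd³), so the von Mises stress is σ' = (16/πd³)·√(4M²+3T²).
√(4M²+3T²) = √(4×(531000)² + 3×(808000)²) = 1.757×10^6 N·mm.
d³ = 16×1.757×10^6/(π×70.00) = 127800 mm³.
d = 50.37 mm.

d = 50.4 mm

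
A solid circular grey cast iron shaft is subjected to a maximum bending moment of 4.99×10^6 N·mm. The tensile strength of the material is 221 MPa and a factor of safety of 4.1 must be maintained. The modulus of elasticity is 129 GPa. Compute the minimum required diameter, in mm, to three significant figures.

d = 98.1 mm

σ_allow = 221/4.1 = 53.90 MPa.
For a solid circular section σ = 32M/(πd³), so d³ = 32M/(π σ_allow) = 32×4990000/(π×53.90) = 943000 mm³.
d = 98.06 mm.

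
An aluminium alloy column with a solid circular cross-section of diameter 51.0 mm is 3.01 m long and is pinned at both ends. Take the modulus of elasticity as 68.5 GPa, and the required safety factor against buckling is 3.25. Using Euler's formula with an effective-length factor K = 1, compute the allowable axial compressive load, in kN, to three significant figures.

P_allow = 7.62 kN

I = πd⁴/64 = π×51.0⁴/64 = 332100 mm⁴.
Effective length L_e = KL = 1×3.01 m = 3010 mm.
Euler critical load P_cr = π²EI/L_e² = π²×68500×332100/3010² = 24780 N.
P_allow = P_cr/n = 24780/3.25 = 7625 N.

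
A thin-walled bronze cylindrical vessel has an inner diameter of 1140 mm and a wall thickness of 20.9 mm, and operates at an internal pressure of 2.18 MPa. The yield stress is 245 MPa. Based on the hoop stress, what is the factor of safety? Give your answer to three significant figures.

n = 4.12

σ_h = pD/(2t) = 2.18×1140/(2×20.9) = 59.45 MPa.
n = 245/59.45 = 4.121.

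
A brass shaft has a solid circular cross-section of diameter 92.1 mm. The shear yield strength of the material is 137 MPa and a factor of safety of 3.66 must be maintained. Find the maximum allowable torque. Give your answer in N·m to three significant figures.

τ_allow = 137/3.66 = 37.43 MPa.
For a solid shaft T_allow = τ_allow·πd³/16; πd³/16 = π×92.1³/16 = 153400 mm³.
T_allow = 37.43×153400 = 5.742×10^6 N·mm = 5742 N·m.

T_allow = 5740 N·m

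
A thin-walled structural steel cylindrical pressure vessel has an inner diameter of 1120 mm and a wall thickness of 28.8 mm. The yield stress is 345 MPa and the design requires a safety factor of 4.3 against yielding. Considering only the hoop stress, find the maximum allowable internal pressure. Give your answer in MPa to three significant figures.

σ_allow = 345/4.3 = 80.23 MPa.
σ_h = pD/(2t) → p_allow = 2σ_allow t/D = 2×80.23×28.8/1120 = 4.126 MPa.

p_allow = 4.13 MPa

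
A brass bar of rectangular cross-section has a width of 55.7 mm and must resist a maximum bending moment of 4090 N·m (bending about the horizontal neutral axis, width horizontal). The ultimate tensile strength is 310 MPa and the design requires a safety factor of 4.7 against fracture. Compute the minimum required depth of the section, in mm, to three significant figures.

σ_allow = 310/4.7 = 65.96 MPa.
For a rectangular section σ = 6M/(bh²), so h² = 6M/(b σ_allow) = 6×4090000/(55.7×65.96) = 6680 mm².
h = 81.73 mm.

h = 81.7 mm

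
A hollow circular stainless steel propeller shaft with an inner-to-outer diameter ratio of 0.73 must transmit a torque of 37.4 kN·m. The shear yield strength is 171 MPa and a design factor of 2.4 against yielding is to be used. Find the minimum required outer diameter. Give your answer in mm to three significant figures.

τ_allow = 171/2.4 = 71.25 MPa.
For a hollow shaft τ = 16T/[πd_o³(1−k⁴)] with k = 0.73, so 1−k⁴ = 0.7160.
d_o³ = 16T/[π τ_allow (1−k⁴)] = 16×3.7400×10^7/(π×71.25×0.7160) = 3.734×10^6 mm³.
d_o = 155.1 mm.

d_o = 155 mm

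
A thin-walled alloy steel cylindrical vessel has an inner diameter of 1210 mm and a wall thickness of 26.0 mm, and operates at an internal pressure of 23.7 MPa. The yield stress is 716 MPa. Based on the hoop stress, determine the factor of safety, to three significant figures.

σ_h = pD/(2t) = 23.7×1210/(2×26.0) = 551.5 MPa.
n = 716/551.5 = 1.298.

n = 1.30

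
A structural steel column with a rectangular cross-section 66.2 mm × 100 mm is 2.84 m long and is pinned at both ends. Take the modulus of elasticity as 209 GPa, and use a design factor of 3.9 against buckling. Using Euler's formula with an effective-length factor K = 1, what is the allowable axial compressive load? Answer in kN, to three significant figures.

P_allow = 159 kN

Buckling occurs about the weak axis: I_min = h·b³/12 = 100×66.2³/12 = 2.418×10^6 mm⁴ (b = 66.2 mm is the smaller dimension).
Effective length L_e = KL = 1×2.84 m = 2840 mm.
Euler critical load P_cr = π²EI/L_e² = π²×209000×2.418×10^6/2840² = 618300 N.
P_allow = P_cr/n = 618300/3.9 = 158500 N.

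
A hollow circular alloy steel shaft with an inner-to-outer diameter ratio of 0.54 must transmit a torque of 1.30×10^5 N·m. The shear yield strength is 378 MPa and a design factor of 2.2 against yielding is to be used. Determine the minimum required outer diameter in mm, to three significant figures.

d_o = 161 mm

τ_allow = 378/2.2 = 171.8 MPa.
For a hollow shaft τ = 16T/[πd_o³(1−k⁴)] with k = 0.54, so 1−k⁴ = 0.9150.
d_o³ = 16T/[π τ_allow (1−k⁴)] = 16×1.3000×10^8/(π×171.8×0.9150) = 4.212×10^6 mm³.
d_o = 161.5 mm.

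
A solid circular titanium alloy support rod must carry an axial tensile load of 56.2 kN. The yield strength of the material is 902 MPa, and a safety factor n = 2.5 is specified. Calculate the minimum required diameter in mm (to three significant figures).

Allowable stress σ_allow = 902/2.5 = 360.8 MPa.
Required area A = F/σ_allow = 56200/360.8 = 155.8 mm².
A = πd²/4 → d = √(4A/π) = 14.08 mm.

d = 14.1 mm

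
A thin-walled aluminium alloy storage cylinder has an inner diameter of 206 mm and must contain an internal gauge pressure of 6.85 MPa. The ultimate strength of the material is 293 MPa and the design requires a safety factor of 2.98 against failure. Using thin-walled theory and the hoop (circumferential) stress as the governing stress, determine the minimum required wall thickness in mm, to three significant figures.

σ_allow = 293/2.98 = 98.32 MPa.
Hoop stress σ_h = pD/(2t), so t = pD/(2σ_allow) = 6.85×206/(2×98.32) = 7.176 mm.

t = 7.18 mm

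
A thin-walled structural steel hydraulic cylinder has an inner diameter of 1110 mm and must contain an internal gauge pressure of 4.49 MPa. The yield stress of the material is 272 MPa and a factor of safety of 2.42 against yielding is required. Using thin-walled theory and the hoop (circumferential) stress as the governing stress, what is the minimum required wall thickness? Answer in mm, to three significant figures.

t = 22.2 mm

σ_allow = 272/2.42 = 112.4 MPa.
Hoop stress σ_h = pD/(2t), so t = pD/(2σ_allow) = 4.49×1110/(2×112.4) = 22.17 mm.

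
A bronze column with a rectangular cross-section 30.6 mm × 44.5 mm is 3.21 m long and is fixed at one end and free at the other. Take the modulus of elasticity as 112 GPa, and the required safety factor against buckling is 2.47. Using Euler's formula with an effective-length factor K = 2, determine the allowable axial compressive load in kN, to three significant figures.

Buckling occurs about the weak axis: I_min = h·b³/12 = 44.5×30.6³/12 = 106300 mm⁴ (b = 30.6 mm is the smaller dimension).
Effective length L_e = KL = 2×3.21 m = 6420 mm.
Euler critical load P_cr = π²EI/L_e² = π²×112000×106300/6420² = 2850 N.
P_allow = P_cr/n = 2850/2.47 = 1154 N.

P_allow = 1.15 kN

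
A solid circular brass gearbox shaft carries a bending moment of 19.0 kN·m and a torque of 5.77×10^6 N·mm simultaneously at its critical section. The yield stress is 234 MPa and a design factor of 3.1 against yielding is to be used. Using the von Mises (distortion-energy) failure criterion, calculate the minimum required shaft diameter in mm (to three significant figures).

σ_allow = σ_y/n = 234/3.1 = 75.48 MPa.
For a solid shaft σ_b = 32M/(πd³) and τ = 16T/(πd³), so the von Mises stress is σ' = (16/πd³)·√(4M²+3T²).
√(4M²+3T²) = √(4×(1.900×10^7)² + 3×(5.770×10^6)²) = 3.929×10^7 N·mm.
d³ = 16×3.929×10^7/(π×75.48) = 2.651×10^6 mm³.
d = 138.4 mm.

d = 138 mm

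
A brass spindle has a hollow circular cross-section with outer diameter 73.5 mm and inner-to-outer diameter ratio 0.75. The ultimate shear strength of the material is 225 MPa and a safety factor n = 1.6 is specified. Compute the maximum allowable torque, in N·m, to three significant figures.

T_allow = 7490 N·m

τ_allow = 225/1.6 = 140.6 MPa.
For a hollow shaft T_allow = τ_allow·πd_o³(1−k⁴)/16 with 1−k⁴ = 0.6836, so πd_o³(1−k⁴)/16 = 53300 mm³.
T_allow = 140.6×53300 = 7.495×10^6 N·mm = 7495 N·m.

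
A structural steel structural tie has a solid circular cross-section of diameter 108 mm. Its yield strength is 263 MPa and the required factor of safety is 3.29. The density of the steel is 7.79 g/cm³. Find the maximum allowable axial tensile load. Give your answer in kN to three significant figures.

σ_allow = 263/3.29 = 79.94 MPa.
A = πd²/4 = π×108²/4 = 9161 mm².
F_allow = σ_allow × A = 79.94×9161 = 732300 N.

F_allow = 732 kN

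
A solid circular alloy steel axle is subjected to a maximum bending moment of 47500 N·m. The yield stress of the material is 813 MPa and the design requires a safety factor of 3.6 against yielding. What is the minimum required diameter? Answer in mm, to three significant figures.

d = 129 mm

σ_allow = 813/3.6 = 225.8 MPa.
For a solid circular section σ = 32M/(πd³), so d³ = 32M/(π σ_allow) = 32×4.7500×10^7/(π×225.8) = 2.142×10^6 mm³.
d = 128.9 mm.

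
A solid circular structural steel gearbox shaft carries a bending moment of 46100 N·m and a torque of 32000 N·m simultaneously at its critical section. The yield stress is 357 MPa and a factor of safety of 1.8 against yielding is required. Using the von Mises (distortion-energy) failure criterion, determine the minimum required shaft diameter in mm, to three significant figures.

d = 140 mm

σ_allow = σ_y/n = 357/1.8 = 198.3 MPa.
For a solid shaft σ_b = 32M/(πd³) and τ = 16T/(πd³), so the von Mises stress is σ' = (16/πd³)·√(4M²+3T²).
√(4M²+3T²) = √(4×(4.610×10^7)² + 3×(3.200×10^7)²) = 1.076×10^8 N·mm.
d³ = 16×1.076×10^8/(π×198.3) = 2.762×10^6 mm³.
d = 140.3 mm.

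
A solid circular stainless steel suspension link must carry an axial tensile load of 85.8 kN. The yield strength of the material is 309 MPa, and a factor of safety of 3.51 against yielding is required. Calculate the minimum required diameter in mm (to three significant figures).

Allowable stress σ_allow = 309/3.51 = 88.03 MPa.
Required area A = F/σ_allow = 85800/88.03 = 974.6 mm².
A = πd²/4 → d = √(4A/π) = 35.23 mm.

d = 35.2 mm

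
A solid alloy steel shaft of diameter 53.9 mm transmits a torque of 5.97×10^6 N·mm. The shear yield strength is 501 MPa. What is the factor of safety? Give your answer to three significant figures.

τ = 16T/(πd³) = 16×5970000/(π×53.9³) = 194.2 MPa.
n = τ_limit/τ = 501/194.2 = 2.580.

n = 2.58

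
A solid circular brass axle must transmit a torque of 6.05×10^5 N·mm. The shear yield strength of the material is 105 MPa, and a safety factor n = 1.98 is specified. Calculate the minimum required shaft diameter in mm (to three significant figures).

d = 38.7 mm

Allowable shear stress τ_allow = 105/1.98 = 53.03 MPa.
For a solid shaft τ = 16T/(πd³), so d³ = 16T/(π τ_allow) = 16×605000/(π×53.03) = 58100 mm³.
d = (58100)^(1/3) = 38.73 mm.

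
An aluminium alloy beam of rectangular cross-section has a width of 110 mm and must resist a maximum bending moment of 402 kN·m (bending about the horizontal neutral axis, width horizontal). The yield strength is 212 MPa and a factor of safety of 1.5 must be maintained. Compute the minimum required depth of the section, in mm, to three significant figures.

h = 394 mm

σ_allow = 212/1.5 = 141.3 MPa.
For a rectangular section σ = 6M/(bh²), so h² = 6M/(b σ_allow) = 6×4.0200×10^8/(110×141.3) = 155100 mm².
h = 393.9 mm.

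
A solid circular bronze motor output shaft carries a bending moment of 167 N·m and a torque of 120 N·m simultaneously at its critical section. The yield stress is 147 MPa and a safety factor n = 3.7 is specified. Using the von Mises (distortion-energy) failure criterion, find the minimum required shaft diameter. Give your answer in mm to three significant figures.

σ_allow = σ_y/n = 147/3.7 = 39.73 MPa.
For a solid shaft σ_b = 32M/(πd³) and τ = 16T/(πd³), so the von Mises stress is σ' = (16/πd³)·√(4M²+3T²).
√(4M²+3T²) = √(4×(167000)² + 3×(120000)²) = 393400 N·mm.
d³ = 16×393400/(π×39.73) = 50430 mm³.
d = 36.95 mm.

d = 36.9 mm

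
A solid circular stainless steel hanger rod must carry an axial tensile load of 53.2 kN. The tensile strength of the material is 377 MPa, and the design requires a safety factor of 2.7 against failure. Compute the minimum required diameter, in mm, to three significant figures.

d = 22.0 mm

Allowable stress σ_allow = 377/2.7 = 139.6 MPa.
Required area A = F/σ_allow = 53200/139.6 = 381.0 mm².
A = πd²/4 → d = √(4A/π) = 22.03 mm.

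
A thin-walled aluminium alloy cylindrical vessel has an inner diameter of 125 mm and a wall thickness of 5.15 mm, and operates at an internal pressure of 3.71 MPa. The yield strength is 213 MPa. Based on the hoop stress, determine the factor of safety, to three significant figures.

σ_h = pD/(2t) = 3.71×125/(2×5.15) = 45.02 MPa.
n = 213/45.02 = 4.731.

n = 4.73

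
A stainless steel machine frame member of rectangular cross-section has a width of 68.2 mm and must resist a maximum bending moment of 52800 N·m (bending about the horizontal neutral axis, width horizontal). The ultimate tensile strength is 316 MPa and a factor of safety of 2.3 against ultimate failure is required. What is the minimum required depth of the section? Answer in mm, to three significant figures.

h = 184 mm

σ_allow = 316/2.3 = 137.4 MPa.
For a rectangular section σ = 6M/(bh²), so h² = 6M/(b σ_allow) = 6×5.2800×10^7/(68.2×137.4) = 33810 mm².
h = 183.9 mm.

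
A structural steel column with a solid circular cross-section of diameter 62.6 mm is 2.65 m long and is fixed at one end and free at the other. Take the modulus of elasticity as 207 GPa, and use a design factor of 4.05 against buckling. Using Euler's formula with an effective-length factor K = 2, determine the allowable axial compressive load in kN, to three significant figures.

I = πd⁴/64 = π×62.6⁴/64 = 753800 mm⁴.
Effective length L_e = KL = 2×2.65 m = 5300 mm.
Euler critical load P_cr = π²EI/L_e² = π²×207000×753800/5300² = 54830 N.
P_allow = P_cr/n = 54830/4.05 = 13540 N.

P_allow = 13.5 kN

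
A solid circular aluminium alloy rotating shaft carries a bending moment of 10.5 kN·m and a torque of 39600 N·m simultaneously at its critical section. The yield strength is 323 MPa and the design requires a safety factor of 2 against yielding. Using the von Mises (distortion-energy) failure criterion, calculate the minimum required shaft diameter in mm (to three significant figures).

d = 131 mm

σ_allow = σ_y/n = 323/2 = 161.5 MPa.
For a solid shaft σ_b = 32M/(πd³) and τ = 16T/(πd³), so the von Mises stress is σ' = (16/πd³)·√(4M²+3T²).
√(4M²+3T²) = √(4×(1.050×10^7)² + 3×(3.960×10^7)²) = 7.173×10^7 N·mm.
d³ = 16×7.173×10^7/(π×161.5) = 2.262×10^6 mm³.
d = 131.3 mm.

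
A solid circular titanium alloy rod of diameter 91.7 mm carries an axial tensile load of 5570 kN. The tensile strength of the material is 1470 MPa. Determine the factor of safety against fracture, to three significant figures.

n = 1.74

A = πd²/4 = 6604 mm².
σ = F/A = 5570000/6604 = 843.4 MPa.
n = 1470/843.4 = 1.743.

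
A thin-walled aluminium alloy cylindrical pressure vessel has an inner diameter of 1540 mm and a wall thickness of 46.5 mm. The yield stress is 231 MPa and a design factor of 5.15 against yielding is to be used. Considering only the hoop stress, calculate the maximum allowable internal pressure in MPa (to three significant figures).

σ_allow = 231/5.15 = 44.85 MPa.
σ_h = pD/(2t) → p_allow = 2σ_allow t/D = 2×44.85×46.5/1540 = 2.709 MPa.

p_allow = 2.71 MPa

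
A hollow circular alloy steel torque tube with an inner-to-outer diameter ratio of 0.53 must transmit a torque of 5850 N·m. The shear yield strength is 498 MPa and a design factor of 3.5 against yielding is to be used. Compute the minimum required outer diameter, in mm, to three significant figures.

τ_allow = 498/3.5 = 142.3 MPa.
For a hollow shaft τ = 16T/[πd_o³(1−k⁴)] with k = 0.53, so 1−k⁴ = 0.9211.
d_o³ = 16T/[π τ_allow (1−k⁴)] = 16×5850000/(π×142.3×0.9211) = 227300 mm³.
d_o = 61.03 mm.

d_o = 61.0 mm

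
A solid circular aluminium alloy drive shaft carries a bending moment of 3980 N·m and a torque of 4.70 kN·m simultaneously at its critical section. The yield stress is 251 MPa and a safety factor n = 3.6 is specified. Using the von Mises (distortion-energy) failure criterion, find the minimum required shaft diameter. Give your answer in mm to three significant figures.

σ_allow = σ_y/n = 251/3.6 = 69.72 MPa.
For a solid shaft σ_b = 32M/(πd³) and τ = 16T/(πd³), so the von Mises stress is σ' = (16/πd³)·√(4M²+3T²).
√(4M²+3T²) = √(4×(3.980×10^6)² + 3×(4.700×10^6)²) = 1.139×10^7 N·mm.
d³ = 16×1.139×10^7/(π×69.72) = 831700 mm³.
d = 94.04 mm.

d = 94.0 mm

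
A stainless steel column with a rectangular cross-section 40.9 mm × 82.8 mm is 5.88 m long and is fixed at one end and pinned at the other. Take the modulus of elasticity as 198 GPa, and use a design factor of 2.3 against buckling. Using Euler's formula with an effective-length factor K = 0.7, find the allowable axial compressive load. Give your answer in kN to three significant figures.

P_allow = 23.7 kN

Buckling occurs about the weak axis: I_min = h·b³/12 = 82.8×40.9³/12 = 472100 mm⁴ (b = 40.9 mm is the smaller dimension).
Effective length L_e = KL = 0.7×5.88 m = 4116 mm.
Euler critical load P_cr = π²EI/L_e² = π²×198000×472100/4116² = 54450 N.
P_allow = P_cr/n = 54450/2.3 = 23680 N.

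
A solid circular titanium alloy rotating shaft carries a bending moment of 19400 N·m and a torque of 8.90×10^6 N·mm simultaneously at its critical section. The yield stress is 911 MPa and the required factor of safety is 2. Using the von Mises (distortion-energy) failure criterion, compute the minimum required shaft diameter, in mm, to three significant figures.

d = 77.6 mm

σ_allow = σ_y/n = 911/2 = 455.5 MPa.
For a solid shaft σ_b = 32M/(πd³) and τ = 16T/(πd³), so the von Mises stress is σ' = (16/πd³)·√(4M²+3T²).
√(4M²+3T²) = √(4×(1.940×10^7)² + 3×(8.900×10^6)²) = 4.175×10^7 N·mm.
d³ = 16×4.175×10^7/(π×455.5) = 466800 mm³.
d = 77.57 mm.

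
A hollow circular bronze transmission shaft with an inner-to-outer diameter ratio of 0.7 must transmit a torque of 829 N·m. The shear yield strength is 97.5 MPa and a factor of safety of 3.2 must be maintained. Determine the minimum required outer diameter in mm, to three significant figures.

d_o = 56.7 mm

τ_allow = 97.5/3.2 = 30.47 MPa.
For a hollow shaft τ = 16T/[πd_o³(1−k⁴)] with k = 0.7, so 1−k⁴ = 0.7599.
d_o³ = 16T/[π τ_allow (1−k⁴)] = 16×829000/(π×30.47×0.7599) = 182400 mm³.
d_o = 56.71 mm.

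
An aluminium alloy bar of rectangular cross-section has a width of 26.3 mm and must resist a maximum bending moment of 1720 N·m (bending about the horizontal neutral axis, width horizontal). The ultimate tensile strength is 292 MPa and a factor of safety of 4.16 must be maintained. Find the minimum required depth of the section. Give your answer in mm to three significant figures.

h = 74.8 mm

σ_allow = 292/4.16 = 70.19 MPa.
For a rectangular section σ = 6M/(bh²), so h² = 6M/(b σ_allow) = 6×1720000/(26.3×70.19) = 5590 mm².
h = 74.77 mm.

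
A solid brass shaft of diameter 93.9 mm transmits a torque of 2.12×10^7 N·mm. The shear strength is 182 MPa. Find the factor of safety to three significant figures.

n = 1.40

τ = 16T/(πd³) = 16×2.1200×10^7/(π×93.9³) = 130.4 MPa.
n = τ_limit/τ = 182/130.4 = 1.396.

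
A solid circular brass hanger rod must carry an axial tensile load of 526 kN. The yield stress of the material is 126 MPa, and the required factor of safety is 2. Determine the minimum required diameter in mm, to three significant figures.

d = 103 mm

Allowable stress σ_allow = 126/2 = 63.00 MPa.
Required area A = F/σ_allow = 526000/63.00 = 8349 mm².
A = πd²/4 → d = √(4A/π) = 103.1 mm.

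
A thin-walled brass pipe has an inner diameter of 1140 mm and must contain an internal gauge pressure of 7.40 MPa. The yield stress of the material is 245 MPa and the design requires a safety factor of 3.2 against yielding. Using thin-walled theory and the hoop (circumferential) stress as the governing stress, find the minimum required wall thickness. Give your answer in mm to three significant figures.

t = 55.1 mm

σ_allow = 245/3.2 = 76.56 MPa.
Hoop stress σ_h = pD/(2t), so t = pD/(2σ_allow) = 7.40×1140/(2×76.56) = 55.09 mm.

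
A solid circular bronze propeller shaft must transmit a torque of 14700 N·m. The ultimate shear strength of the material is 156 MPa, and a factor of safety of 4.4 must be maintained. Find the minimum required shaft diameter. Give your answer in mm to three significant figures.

d = 128 mm

Allowable shear stress τ_allow = 156/4.4 = 35.45 MPa.
For a solid shaft τ = 16T/(πd³), so d³ = 16T/(π τ_allow) = 16×1.4700×10^7/(π×35.45) = 2.112×10^6 mm³.
d = (2.112×10^6)^(1/3) = 128.3 mm.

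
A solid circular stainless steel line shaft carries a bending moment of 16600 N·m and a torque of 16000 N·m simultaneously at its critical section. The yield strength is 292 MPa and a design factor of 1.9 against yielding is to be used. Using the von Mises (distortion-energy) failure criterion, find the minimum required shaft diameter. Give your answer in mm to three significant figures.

d = 113 mm

σ_allow = σ_y/n = 292/1.9 = 153.7 MPa.
For a solid shaft σ_b = 32M/(πd³) and τ = 16T/(πd³), so the von Mises stress is σ' = (16/πd³)·√(4M²+3T²).
√(4M²+3T²) = √(4×(1.660×10^7)² + 3×(1.600×10^7)²) = 4.325×10^7 N·mm.
d³ = 16×4.325×10^7/(π×153.7) = 1.433×10^6 mm³.
d = 112.7 mm.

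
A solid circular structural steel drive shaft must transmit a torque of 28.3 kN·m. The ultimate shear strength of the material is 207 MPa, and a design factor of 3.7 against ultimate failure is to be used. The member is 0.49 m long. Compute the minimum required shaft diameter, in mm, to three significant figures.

d = 137 mm

Allowable shear stress τ_allow = 207/3.7 = 55.95 MPa.
For a solid shaft τ = 16T/(πd³), so d³ = 16T/(π τ_allow) = 16×2.8300×10^7/(π×55.95) = 2.576×10^6 mm³.
d = (2.576×10^6)^(1/3) = 137.1 mm.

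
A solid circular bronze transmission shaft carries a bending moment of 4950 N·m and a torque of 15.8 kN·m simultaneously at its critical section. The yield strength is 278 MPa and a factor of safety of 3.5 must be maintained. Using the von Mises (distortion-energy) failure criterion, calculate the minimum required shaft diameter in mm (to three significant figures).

σ_allow = σ_y/n = 278/3.5 = 79.43 MPa.
For a solid shaft σ_b = 32M/(πd³) and τ = 16T/(πd³), so the von Mises stress is σ' = (16/πd³)·√(4M²+3T²).
√(4M²+3T²) = √(4×(4.950×10^6)² + 3×(1.580×10^7)²) = 2.910×10^7 N·mm.
d³ = 16×2.910×10^7/(π×79.43) = 1.866×10^6 mm³.
d = 123.1 mm.

d = 123 mm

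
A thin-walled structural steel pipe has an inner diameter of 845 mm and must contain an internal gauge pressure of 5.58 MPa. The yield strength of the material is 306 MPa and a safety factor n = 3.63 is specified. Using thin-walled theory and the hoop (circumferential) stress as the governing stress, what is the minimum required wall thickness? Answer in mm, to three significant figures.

t = 28.0 mm

σ_allow = 306/3.63 = 84.30 MPa.
Hoop stress σ_h = pD/(2t), so t = pD/(2σ_allow) = 5.58×845/(2×84.30) = 27.97 mm.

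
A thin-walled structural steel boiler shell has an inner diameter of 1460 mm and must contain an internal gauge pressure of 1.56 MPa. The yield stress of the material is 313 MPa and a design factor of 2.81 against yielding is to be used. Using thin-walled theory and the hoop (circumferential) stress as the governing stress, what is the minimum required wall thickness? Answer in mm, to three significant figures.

σ_allow = 313/2.81 = 111.4 MPa.
Hoop stress σ_h = pD/(2t), so t = pD/(2σ_allow) = 1.56×1460/(2×111.4) = 10.22 mm.

t = 10.2 mm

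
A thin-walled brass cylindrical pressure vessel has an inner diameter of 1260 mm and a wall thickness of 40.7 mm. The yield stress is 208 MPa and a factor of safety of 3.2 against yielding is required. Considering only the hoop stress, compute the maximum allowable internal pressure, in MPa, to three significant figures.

σ_allow = 208/3.2 = 65.00 MPa.
σ_h = pD/(2t) → p_allow = 2σ_allow t/D = 2×65.00×40.7/1260 = 4.199 MPa.

p_allow = 4.20 MPa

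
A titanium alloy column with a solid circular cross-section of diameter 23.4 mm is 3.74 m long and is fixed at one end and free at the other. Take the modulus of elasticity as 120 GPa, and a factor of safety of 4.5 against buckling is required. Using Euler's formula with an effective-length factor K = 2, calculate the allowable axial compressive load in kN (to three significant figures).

I = πd⁴/64 = π×23.4⁴/64 = 14720 mm⁴.
Effective length L_e = KL = 2×3.74 m = 7480 mm.
Euler critical load P_cr = π²EI/L_e² = π²×120000×14720/7480² = 311.5 N.
P_allow = P_cr/n = 311.5/4.5 = 69.23 N.

P_allow = 0.0692 kN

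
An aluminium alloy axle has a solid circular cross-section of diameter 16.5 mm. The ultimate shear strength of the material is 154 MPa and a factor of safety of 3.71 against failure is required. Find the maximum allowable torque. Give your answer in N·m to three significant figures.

T_allow = 36.6 N·m

τ_allow = 154/3.71 = 41.51 MPa.
For a solid shaft T_allow = τ_allow·πd³/16; πd³/16 = π×16.5³/16 = 882.0 mm³.
T_allow = 41.51×882.0 = 36610 N·mm = 36.61 N·m.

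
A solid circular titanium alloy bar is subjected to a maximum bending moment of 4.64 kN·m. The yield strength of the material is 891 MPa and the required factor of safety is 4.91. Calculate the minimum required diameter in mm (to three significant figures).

d = 63.9 mm

σ_allow = 891/4.91 = 181.5 MPa.
For a solid circular section σ = 32M/(πd³), so d³ = 32M/(π σ_allow) = 32×4640000/(π×181.5) = 260400 mm³.
d = 63.86 mm.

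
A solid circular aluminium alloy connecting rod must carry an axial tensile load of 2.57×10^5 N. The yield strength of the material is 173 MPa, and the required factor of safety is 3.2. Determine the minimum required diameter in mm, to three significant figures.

d = 77.8 mm

Allowable stress σ_allow = 173/3.2 = 54.06 MPa.
Required area A = F/σ_allow = 257000/54.06 = 4754 mm².
A = πd²/4 → d = √(4A/π) = 77.80 mm.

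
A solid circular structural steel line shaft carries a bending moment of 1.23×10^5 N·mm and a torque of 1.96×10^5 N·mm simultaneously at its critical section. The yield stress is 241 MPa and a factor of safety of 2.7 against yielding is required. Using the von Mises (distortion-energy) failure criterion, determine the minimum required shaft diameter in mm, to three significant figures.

σ_allow = σ_y/n = 241/2.7 = 89.26 MPa.
For a solid shaft σ_b = 32M/(πd³) and τ = 16T/(πd³), so the von Mises stress is σ' = (16/πd³)·√(4M²+3T²).
√(4M²+3T²) = √(4×(123000)² + 3×(196000)²) = 419200 N·mm.
d³ = 16×419200/(π×89.26) = 23920 mm³.
d = 28.81 mm.

d = 28.8 mm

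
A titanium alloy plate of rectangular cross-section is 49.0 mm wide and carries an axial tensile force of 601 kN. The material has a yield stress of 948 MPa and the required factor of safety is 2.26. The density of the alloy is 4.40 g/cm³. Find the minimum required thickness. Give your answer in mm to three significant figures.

σ_allow = 948/2.26 = 419.5 MPa.
Required area A = F/σ_allow = 601000/419.5 = 1433 mm².
t = A/w = 1433/49.0 = 29.24 mm.

t = 29.2 mm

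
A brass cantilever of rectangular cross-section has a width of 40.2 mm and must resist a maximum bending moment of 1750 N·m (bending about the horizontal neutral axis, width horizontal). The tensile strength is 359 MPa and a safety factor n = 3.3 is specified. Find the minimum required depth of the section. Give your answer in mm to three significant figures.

h = 49.0 mm

σ_allow = 359/3.3 = 108.8 MPa.
For a rectangular section σ = 6M/(bh²), so h² = 6M/(b σ_allow) = 6×1750000/(40.2×108.8) = 2401 mm².
h = 49.00 mm.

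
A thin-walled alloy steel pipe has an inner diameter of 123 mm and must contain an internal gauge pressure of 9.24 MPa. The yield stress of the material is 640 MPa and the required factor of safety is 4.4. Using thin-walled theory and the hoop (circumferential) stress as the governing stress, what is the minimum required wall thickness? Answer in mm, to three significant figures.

σ_allow = 640/4.4 = 145.5 MPa.
Hoop stress σ_h = pD/(2t), so t = pD/(2σ_allow) = 9.24×123/(2×145.5) = 3.907 mm.

t = 3.91 mm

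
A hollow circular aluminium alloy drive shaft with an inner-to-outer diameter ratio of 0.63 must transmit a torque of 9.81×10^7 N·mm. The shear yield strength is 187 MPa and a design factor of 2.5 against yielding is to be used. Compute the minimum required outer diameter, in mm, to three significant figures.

τ_allow = 187/2.5 = 74.80 MPa.
For a hollow shaft τ = 16T/[πd_o³(1−k⁴)] with k = 0.63, so 1−k⁴ = 0.8425.
d_o³ = 16T/[π τ_allow (1−k⁴)] = 16×9.8100×10^7/(π×74.80×0.8425) = 7.928×10^6 mm³.
d_o = 199.4 mm.

d_o = 199 mm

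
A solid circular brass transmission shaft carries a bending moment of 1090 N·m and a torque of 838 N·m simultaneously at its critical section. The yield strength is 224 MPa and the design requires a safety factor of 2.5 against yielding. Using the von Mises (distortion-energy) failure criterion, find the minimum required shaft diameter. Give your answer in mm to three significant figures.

d = 53.0 mm

σ_allow = σ_y/n = 224/2.5 = 89.60 MPa.
For a solid shaft σ_b = 32M/(πd³) and τ = 16T/(πd³), so the von Mises stress is σ' = (16/πd³)·√(4M²+3T²).
√(4M²+3T²) = √(4×(1.090×10^6)² + 3×(838000)²) = 2.619×10^6 N·mm.
d³ = 16×2.619×10^6/(π×89.60) = 148900 mm³.
d = 53.00 mm.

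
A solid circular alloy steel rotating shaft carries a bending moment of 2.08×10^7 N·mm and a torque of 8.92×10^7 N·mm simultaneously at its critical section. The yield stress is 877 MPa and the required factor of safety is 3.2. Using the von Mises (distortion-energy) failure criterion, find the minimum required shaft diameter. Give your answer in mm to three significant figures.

σ_allow = σ_y/n = 877/3.2 = 274.1 MPa.
For a solid shaft σ_b = 32M/(πd³) and τ = 16T/(πd³), so the von Mises stress is σ' = (16/πd³)·√(4M²+3T²).
√(4M²+3T²) = √(4×(2.080×10^7)² + 3×(8.920×10^7)²) = 1.600×10^8 N·mm.
d³ = 16×1.600×10^8/(π×274.1) = 2.973×10^6 mm³.
d = 143.8 mm.

d = 144 mm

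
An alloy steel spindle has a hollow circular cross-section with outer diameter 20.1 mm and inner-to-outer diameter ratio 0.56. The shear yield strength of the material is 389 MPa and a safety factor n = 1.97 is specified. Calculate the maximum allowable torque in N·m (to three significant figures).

τ_allow = 389/1.97 = 197.5 MPa.
For a hollow shaft T_allow = τ_allow·πd_o³(1−k⁴)/16 with 1−k⁴ = 0.9017, so πd_o³(1−k⁴)/16 = 1438 mm³.
T_allow = 197.5×1438 = 283900 N·mm = 283.9 N·m.

T_allow = 284 N·m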